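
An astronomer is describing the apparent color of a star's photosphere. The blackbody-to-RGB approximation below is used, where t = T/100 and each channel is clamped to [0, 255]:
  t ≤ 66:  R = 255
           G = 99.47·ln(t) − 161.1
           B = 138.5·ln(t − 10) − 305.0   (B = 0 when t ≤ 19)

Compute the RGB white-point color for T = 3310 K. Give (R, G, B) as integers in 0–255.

t = 3310/100 = 33.1; the t ≤ 66 branch applies.
R = 255 by definition for t ≤ 66.
G = 99.47·ln 33.1 − 161.1 = 99.47·3.4995 − 161.1 = 186.999.
B = 138.5·ln(33.1 − 10) − 305.0 = 138.5·ln 23.1 − 305.0 = 138.5·3.1398 − 305.0 = 129.867.
Rounded: (255, 187, 130).

(255, 187, 130)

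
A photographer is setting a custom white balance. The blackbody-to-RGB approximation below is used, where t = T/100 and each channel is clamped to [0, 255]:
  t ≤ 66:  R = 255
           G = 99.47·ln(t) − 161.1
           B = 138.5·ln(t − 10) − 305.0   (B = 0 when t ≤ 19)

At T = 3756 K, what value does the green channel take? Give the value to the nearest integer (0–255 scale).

200

t = 3756/100 = 37.56; the t ≤ 66 branch applies.
G = 99.47·ln 37.56 − 161.1 = 99.47·3.6259 − 161.1 = 199.572.
Rounded: 200.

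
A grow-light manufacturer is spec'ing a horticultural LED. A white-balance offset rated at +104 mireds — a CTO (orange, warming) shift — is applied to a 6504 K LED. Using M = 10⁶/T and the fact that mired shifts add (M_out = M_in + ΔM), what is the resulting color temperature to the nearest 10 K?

3880 K

M_in = 10⁶/6504 = 153.75 mireds.
M_out = 153.75 + (+104) = 257.75 mireds.
T_out = 10⁶/257.75 = 3879.7 K → 3880 K.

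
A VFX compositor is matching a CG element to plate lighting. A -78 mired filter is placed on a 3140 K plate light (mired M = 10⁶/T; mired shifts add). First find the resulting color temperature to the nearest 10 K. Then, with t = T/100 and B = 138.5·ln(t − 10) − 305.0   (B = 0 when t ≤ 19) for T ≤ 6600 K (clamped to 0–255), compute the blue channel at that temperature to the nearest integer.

M_in = 10⁶/3140 = 318.47; M_out = 318.47 + (-78) = 240.47.
T_out = 10⁶/240.47 = 4158.5 K → 4160 K; t = 41.6.
B = 138.5·ln(41.6 − 10) − 305.0 = 138.5·ln 31.6 − 305.0 = 138.5·3.4532 − 305.0 = 173.262.
Rounded: 173.

173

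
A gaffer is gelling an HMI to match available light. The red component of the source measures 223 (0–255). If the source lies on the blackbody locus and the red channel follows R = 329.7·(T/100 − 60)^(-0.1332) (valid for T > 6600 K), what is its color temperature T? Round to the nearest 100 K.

(t − 60)^(-0.1332) = 223/329.7 = 0.67637.
t − 60 = 0.67637^(1/-0.1332) = 0.67637^(-7.508) = 18.831, so t = 78.831.
T = 100·t = 7883 K → 7900 K to the nearest 100 K.

7900 K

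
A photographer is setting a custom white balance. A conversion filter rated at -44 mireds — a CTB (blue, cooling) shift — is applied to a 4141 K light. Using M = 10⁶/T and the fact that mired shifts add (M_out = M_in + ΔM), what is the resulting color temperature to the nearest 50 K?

5050 K

M_in = 10⁶/4141 = 241.49 mireds.
M_out = 241.49 + (-44) = 197.49 mireds.
T_out = 10⁶/197.49 = 5063.6 K → 5050 K.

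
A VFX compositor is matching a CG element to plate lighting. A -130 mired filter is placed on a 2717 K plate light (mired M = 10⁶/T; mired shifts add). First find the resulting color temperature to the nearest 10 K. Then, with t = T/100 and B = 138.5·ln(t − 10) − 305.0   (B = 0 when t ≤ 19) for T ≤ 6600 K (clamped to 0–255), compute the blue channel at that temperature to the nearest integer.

175

M_in = 10⁶/2717 = 368.05; M_out = 368.05 + (-130) = 238.05.
T_out = 10⁶/238.05 = 4200.7 K → 4200 K; t = 42.
B = 138.5·ln(42 − 10) − 305.0 = 138.5·ln 32 − 305.0 = 138.5·3.4657 − 305.0 = 175.004.
Rounded: 175.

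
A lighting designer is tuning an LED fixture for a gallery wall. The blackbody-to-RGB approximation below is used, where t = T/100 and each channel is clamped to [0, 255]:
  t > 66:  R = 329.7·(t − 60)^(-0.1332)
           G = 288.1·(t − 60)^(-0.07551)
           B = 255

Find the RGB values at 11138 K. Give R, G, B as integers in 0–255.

R=195, G=214, B=255

t = 11138/100 = 111.38; the t > 66 branch applies.
R = 329.7·(111.38 − 60)^(-0.1332) = 329.7·51.38^(-0.1332) = 329.7·0.59173 = 195.093.
G = 288.1·(111.38 − 60)^(-0.07551) = 288.1·51.38^(-0.07551) = 288.1·0.74271 = 213.974.
B = 255 by definition for t > 66.
Rounded: (195, 214, 255).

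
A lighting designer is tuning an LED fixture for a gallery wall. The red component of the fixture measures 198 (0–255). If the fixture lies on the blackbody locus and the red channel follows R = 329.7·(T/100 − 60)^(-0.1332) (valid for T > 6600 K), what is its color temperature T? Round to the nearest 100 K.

(t − 60)^(-0.1332) = 198/329.7 = 0.60055.
t − 60 = 0.60055^(1/-0.1332) = 0.60055^(-7.508) = 45.980, so t = 105.980.
T = 100·t = 10598 K → 10600 K to the nearest 100 K.

10600 K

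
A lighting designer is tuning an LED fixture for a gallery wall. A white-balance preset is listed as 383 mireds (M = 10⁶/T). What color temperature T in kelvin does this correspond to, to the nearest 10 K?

T = 10⁶ / 383 = 2610.97 K → 2610 K.

2610 K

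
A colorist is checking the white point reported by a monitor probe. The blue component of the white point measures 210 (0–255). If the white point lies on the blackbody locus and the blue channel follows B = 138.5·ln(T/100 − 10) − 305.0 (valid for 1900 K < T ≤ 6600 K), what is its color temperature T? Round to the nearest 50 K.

ln(t − 10) = (210 + 305.0) / 138.5 = 3.7184.
t − 10 = e^3.7184 = 41.199, so t = 51.199.
T = 100·t = 5120 K → 5100 K to the nearest 50 K.

5100 K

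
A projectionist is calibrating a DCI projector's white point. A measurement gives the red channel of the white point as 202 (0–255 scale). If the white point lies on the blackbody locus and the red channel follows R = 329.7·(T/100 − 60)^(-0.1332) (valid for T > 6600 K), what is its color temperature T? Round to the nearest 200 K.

10000 K

(t − 60)^(-0.1332) = 202/329.7 = 0.61268.
t − 60 = 0.61268^(1/-0.1332) = 0.61268^(-7.508) = 39.569, so t = 99.569.
T = 100·t = 9957 K → 10000 K to the nearest 200 K.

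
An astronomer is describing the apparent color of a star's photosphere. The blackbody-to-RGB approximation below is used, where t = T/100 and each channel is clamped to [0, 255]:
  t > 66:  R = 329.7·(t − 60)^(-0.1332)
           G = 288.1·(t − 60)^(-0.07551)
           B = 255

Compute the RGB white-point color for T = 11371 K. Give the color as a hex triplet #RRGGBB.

#C2D5FF

t = 11371/100 = 113.71; the t > 66 branch applies.
R = 329.7·(113.71 − 60)^(-0.1332) = 329.7·53.71^(-0.1332) = 329.7·0.58824 = 193.944.
G = 288.1·(113.71 − 60)^(-0.07551) = 288.1·53.71^(-0.07551) = 288.1·0.74022 = 213.259.
B = 255 by definition for t > 66.
Rounded: (194, 213, 255).
In hex: #C2D5FF.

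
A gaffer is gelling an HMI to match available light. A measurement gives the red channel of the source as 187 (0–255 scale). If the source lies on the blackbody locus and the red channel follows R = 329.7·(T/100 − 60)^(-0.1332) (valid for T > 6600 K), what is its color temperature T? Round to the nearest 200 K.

13000 K

(t − 60)^(-0.1332) = 187/329.7 = 0.56718.
t − 60 = 0.56718^(1/-0.1332) = 0.56718^(-7.508) = 70.620, so t = 130.620.
T = 100·t = 13062 K → 13000 K to the nearest 200 K.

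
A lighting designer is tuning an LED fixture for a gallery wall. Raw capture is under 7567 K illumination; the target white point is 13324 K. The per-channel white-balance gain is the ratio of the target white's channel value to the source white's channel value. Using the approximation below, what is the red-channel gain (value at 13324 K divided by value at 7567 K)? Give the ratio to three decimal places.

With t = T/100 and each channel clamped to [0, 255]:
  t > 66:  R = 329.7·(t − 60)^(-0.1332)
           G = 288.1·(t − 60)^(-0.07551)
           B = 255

At 7567 K (t = 75.67):
  R = 329.7·(75.67 − 60)^(-0.1332) = 329.7·15.67^(-0.1332) = 329.7·0.69313 = 228.526.
At 13324 K (t = 133.24):
  R = 329.7·(133.24 − 60)^(-0.1332) = 329.7·73.24^(-0.1332) = 329.7·0.56444 = 186.095.
Gain = 186.095 / 228.526 = 0.8143 → 0.814.

0.814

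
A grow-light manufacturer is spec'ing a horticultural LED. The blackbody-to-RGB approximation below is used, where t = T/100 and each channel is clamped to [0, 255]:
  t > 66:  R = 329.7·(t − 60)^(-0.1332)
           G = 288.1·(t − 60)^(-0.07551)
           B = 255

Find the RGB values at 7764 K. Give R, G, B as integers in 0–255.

R=225, G=232, B=255

t = 7764/100 = 77.64; the t > 66 branch applies.
R = 329.7·(77.64 − 60)^(-0.1332) = 329.7·17.64^(-0.1332) = 329.7·0.68229 = 224.950.
G = 288.1·(77.64 − 60)^(-0.07551) = 288.1·17.64^(-0.07551) = 288.1·0.80515 = 231.964.
B = 255 by definition for t > 66.
Rounded: (225, 232, 255).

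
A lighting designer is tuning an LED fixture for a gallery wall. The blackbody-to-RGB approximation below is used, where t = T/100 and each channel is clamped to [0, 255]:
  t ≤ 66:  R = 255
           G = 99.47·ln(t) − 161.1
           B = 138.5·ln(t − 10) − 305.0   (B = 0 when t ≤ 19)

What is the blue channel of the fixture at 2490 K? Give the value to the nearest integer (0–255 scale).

t = 2490/100 = 24.9; the t ≤ 66 branch applies.
B = 138.5·ln(24.9 − 10) − 305.0 = 138.5·ln 14.9 − 305.0 = 138.5·2.7014 − 305.0 = 69.139.
Rounded: 69.

69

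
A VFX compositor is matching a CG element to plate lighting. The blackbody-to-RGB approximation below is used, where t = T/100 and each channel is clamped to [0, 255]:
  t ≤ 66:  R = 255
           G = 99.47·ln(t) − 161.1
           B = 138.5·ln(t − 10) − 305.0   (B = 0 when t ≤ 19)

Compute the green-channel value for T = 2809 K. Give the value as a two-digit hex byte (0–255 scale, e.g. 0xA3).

0xAB

t = 2809/100 = 28.09; the t ≤ 66 branch applies.
G = 99.47·ln 28.09 − 161.1 = 99.47·3.3354 − 161.1 = 170.674.
Rounded: 171; in hex, 0xAB.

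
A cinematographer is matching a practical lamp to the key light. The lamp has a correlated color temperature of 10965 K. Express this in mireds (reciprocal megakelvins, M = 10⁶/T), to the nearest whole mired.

91 mireds

M = 10⁶ / 10965 = 91.199 → 91 mireds.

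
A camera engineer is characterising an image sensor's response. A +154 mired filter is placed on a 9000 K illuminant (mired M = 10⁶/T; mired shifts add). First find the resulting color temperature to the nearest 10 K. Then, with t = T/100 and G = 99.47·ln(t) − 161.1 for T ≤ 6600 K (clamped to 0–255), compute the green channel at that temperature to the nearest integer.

200

M_in = 10⁶/9000 = 111.11; M_out = 111.11 + (+154) = 265.11.
T_out = 10⁶/265.11 = 3772.0 K → 3770 K; t = 37.7.
G = 99.47·ln 37.7 − 161.1 = 99.47·3.6297 − 161.1 = 199.942.
Rounded: 200.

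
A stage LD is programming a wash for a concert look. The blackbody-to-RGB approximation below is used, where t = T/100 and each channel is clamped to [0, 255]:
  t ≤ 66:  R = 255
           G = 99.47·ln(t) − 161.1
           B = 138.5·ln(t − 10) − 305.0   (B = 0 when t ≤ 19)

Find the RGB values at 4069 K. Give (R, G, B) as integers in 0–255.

t = 4069/100 = 40.69; the t ≤ 66 branch applies.
R = 255 by definition for t ≤ 66.
G = 99.47·ln 40.69 − 161.1 = 99.47·3.7060 − 161.1 = 207.534.
B = 138.5·ln(40.69 − 10) − 305.0 = 138.5·ln 30.69 − 305.0 = 138.5·3.4239 − 305.0 = 169.215.
Rounded: (255, 208, 169).

(255, 208, 169)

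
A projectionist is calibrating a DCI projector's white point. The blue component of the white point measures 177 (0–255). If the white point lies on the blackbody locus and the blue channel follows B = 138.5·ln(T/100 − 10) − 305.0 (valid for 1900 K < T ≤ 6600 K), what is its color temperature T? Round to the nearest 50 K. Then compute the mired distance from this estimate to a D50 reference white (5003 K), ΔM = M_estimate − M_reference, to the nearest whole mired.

+35 mireds

ln(t − 10) = (177 + 305.0) / 138.5 = 3.4801.
t − 10 = e^3.4801 = 32.464, so t = 42.464.
T = 100·t = 4246 K → 4250 K to the nearest 50 K.
M_estimate = 10⁶/4250 = 235.29; M_reference = 10⁶/5003 = 199.88.
ΔM = 235.29 − 199.88 = 35.41 → +35 mireds.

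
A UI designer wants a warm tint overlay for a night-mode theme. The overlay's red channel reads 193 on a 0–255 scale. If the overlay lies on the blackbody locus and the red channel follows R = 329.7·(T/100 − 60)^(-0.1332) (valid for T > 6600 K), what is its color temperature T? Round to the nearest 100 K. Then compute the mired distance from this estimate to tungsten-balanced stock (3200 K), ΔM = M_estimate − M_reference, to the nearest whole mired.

-226 mireds

(t − 60)^(-0.1332) = 193/329.7 = 0.58538.
t − 60 = 0.58538^(1/-0.1332) = 0.58538^(-7.508) = 55.713, so t = 115.713.
T = 100·t = 11571 K → 11600 K to the nearest 100 K.
M_estimate = 10⁶/11600 = 86.21; M_reference = 10⁶/3200 = 312.50.
ΔM = 86.21 − 312.50 = -226.29 → -226 mireds.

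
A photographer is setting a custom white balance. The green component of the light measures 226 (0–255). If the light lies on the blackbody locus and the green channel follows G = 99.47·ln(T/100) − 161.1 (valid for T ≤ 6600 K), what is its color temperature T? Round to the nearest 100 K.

ln t = (226 + 161.1) / 99.47 = 3.8916.
t = e^3.8916 = 48.990.
T = 100·t = 4899 K → 4900 K to the nearest 100 K.

4900 K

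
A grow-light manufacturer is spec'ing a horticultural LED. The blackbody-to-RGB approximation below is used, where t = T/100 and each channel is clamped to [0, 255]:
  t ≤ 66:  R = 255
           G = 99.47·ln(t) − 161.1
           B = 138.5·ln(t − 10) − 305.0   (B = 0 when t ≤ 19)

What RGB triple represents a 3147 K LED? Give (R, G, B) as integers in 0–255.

t = 3147/100 = 31.47; the t ≤ 66 branch applies.
R = 255 by definition for t ≤ 66.
G = 99.47·ln 31.47 − 161.1 = 99.47·3.4490 − 161.1 = 181.975.
B = 138.5·ln(31.47 − 10) − 305.0 = 138.5·ln 21.47 − 305.0 = 138.5·3.0667 − 305.0 = 119.732.
Rounded: (255, 182, 120).

(255, 182, 120)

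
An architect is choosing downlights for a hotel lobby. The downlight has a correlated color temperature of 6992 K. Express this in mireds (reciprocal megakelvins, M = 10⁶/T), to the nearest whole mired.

M = 10⁶ / 6992 = 143.021 → 143 mireds.

143 mireds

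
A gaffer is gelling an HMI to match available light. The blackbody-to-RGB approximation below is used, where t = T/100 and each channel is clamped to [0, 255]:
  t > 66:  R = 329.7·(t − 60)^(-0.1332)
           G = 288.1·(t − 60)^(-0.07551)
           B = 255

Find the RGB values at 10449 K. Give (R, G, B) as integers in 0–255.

t = 10449/100 = 104.49; the t > 66 branch applies.
R = 329.7·(104.49 − 60)^(-0.1332) = 329.7·44.49^(-0.1332) = 329.7·0.60319 = 198.871.
G = 288.1·(104.49 − 60)^(-0.07551) = 288.1·44.49^(-0.07551) = 288.1·0.75083 = 216.313.
B = 255 by definition for t > 66.
Rounded: (199, 216, 255).

(199, 216, 255)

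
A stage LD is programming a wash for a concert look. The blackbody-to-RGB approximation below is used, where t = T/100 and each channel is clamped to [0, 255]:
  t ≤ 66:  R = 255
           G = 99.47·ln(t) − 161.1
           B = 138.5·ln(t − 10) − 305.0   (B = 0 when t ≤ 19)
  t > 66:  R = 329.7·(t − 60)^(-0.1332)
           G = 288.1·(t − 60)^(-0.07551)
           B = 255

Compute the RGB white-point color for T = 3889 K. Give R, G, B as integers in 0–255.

t = 3889/100 = 38.89; the t ≤ 66 branch applies.
R = 255 by definition for t ≤ 66.
G = 99.47·ln 38.89 − 161.1 = 99.47·3.6607 − 161.1 = 203.034.
B = 138.5·ln(38.89 − 10) − 305.0 = 138.5·ln 28.89 − 305.0 = 138.5·3.3635 − 305.0 = 160.844.
Rounded: (255, 203, 161).

R=255, G=203, B=161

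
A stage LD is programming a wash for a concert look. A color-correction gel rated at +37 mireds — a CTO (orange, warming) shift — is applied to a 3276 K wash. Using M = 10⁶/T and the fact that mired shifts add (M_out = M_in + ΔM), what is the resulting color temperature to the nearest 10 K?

M_in = 10⁶/3276 = 305.25 mireds.
M_out = 305.25 + (+37) = 342.25 mireds.
T_out = 10⁶/342.25 = 2921.8 K → 2920 K.

2920 K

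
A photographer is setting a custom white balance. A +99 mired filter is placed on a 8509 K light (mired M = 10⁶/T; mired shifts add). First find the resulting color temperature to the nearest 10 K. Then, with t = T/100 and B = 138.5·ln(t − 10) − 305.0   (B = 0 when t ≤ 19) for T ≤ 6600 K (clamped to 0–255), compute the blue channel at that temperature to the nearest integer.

M_in = 10⁶/8509 = 117.52; M_out = 117.52 + (+99) = 216.52.
T_out = 10⁶/216.52 = 4618.5 K → 4620 K; t = 46.2.
B = 138.5·ln(46.2 − 10) − 305.0 = 138.5·ln 36.2 − 305.0 = 138.5·3.5891 − 305.0 = 192.085.
Rounded: 192.

192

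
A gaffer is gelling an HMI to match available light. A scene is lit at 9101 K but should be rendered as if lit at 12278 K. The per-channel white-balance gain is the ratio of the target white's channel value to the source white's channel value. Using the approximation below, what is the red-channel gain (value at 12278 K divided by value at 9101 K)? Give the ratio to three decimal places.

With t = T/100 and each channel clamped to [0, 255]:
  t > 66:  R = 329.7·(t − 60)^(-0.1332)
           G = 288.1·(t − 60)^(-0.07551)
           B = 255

0.910

At 9101 K (t = 91.01):
  R = 329.7·(91.01 − 60)^(-0.1332) = 329.7·31.01^(-0.1332) = 329.7·0.63290 = 208.666.
At 12278 K (t = 122.78):
  R = 329.7·(122.78 − 60)^(-0.1332) = 329.7·62.78^(-0.1332) = 329.7·0.57614 = 189.954.
Gain = 189.954 / 208.666 = 0.9103 → 0.910.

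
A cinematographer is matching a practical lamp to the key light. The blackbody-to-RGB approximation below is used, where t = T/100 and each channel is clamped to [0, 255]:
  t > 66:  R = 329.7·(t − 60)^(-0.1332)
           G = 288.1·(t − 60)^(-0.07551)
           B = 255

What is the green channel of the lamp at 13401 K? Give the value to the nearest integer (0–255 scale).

t = 13401/100 = 134.01; the t > 66 branch applies.
G = 288.1·(134.01 − 60)^(-0.07551) = 288.1·74.01^(-0.07551) = 288.1·0.72252 = 208.158.
Rounded: 208.

208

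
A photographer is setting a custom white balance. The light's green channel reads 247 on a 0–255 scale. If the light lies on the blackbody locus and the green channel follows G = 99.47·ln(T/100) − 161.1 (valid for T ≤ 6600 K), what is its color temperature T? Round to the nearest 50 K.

ln t = (247 + 161.1) / 99.47 = 4.1027.
t = e^4.1027 = 60.506.
T = 100·t = 6051 K → 6050 K to the nearest 50 K.

6050 K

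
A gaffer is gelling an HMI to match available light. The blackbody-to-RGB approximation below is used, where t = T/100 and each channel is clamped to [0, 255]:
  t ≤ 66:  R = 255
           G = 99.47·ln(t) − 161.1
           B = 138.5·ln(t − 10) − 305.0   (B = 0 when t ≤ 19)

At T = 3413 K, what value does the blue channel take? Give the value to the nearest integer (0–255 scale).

t = 3413/100 = 34.13; the t ≤ 66 branch applies.
B = 138.5·ln(34.13 − 10) − 305.0 = 138.5·ln 24.13 − 305.0 = 138.5·3.1835 − 305.0 = 135.909.
Rounded: 136.

136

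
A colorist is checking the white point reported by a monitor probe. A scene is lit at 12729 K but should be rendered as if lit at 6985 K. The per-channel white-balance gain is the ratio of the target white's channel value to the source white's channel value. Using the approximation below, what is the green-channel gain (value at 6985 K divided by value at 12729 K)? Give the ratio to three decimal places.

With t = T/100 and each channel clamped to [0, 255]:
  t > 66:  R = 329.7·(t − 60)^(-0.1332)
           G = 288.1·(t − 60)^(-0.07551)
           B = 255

At 12729 K (t = 127.29):
  G = 288.1·(127.29 − 60)^(-0.07551) = 288.1·67.29^(-0.07551) = 288.1·0.72773 = 209.660.
At 6985 K (t = 69.85):
  G = 288.1·(69.85 − 60)^(-0.07551) = 288.1·9.85^(-0.07551) = 288.1·0.84137 = 242.398.
Gain = 242.398 / 209.660 = 1.1561 → 1.156.

1.156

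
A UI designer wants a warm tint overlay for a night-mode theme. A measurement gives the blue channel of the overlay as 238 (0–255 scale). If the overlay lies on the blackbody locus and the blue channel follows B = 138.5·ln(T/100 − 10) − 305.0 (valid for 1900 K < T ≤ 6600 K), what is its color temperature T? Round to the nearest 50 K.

ln(t − 10) = (238 + 305.0) / 138.5 = 3.9206.
t − 10 = e^3.9206 = 50.430, so t = 60.430.
T = 100·t = 6043 K → 6050 K to the nearest 50 K.

6050 K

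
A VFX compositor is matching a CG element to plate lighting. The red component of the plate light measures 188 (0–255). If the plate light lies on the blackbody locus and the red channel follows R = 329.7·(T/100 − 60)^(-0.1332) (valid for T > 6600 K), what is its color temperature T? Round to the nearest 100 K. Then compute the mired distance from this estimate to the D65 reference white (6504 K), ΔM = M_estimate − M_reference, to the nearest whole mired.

(t − 60)^(-0.1332) = 188/329.7 = 0.57022.
t − 60 = 0.57022^(1/-0.1332) = 0.57022^(-7.508) = 67.848, so t = 127.848.
T = 100·t = 12785 K → 12800 K to the nearest 100 K.
M_estimate = 10⁶/12800 = 78.12; M_reference = 10⁶/6504 = 153.75.
ΔM = 78.12 − 153.75 = -75.63 → -76 mireds.

-76 mireds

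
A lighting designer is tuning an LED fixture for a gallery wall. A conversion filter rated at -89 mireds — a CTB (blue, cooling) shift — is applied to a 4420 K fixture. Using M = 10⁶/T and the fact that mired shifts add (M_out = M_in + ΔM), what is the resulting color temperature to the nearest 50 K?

M_in = 10⁶/4420 = 226.24 mireds.
M_out = 226.24 + (-89) = 137.24 mireds.
T_out = 10⁶/137.24 = 7286.3 K → 7300 K.

7300 K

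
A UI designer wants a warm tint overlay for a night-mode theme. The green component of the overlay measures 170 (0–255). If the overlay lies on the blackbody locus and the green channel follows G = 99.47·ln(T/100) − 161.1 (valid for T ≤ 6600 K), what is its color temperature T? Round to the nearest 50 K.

2800 K

ln t = (170 + 161.1) / 99.47 = 3.3286.
t = e^3.3286 = 27.900.
T = 100·t = 2790 K → 2800 K to the nearest 50 K.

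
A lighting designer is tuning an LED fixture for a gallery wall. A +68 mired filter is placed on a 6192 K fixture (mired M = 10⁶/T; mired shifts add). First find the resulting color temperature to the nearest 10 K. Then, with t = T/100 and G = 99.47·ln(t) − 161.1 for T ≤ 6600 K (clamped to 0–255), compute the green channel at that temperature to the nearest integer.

M_in = 10⁶/6192 = 161.50; M_out = 161.50 + (+68) = 229.50.
T_out = 10⁶/229.50 = 4357.3 K → 4360 K; t = 43.6.
G = 99.47·ln 43.6 − 161.1 = 99.47·3.7751 − 161.1 = 214.405.
Rounded: 214.

214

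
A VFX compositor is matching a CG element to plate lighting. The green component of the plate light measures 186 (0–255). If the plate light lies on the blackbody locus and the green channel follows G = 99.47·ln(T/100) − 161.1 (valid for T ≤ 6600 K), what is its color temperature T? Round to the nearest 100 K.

3300 K

ln t = (186 + 161.1) / 99.47 = 3.4895.
t = e^3.4895 = 32.769.
T = 100·t = 3277 K → 3300 K to the nearest 100 K.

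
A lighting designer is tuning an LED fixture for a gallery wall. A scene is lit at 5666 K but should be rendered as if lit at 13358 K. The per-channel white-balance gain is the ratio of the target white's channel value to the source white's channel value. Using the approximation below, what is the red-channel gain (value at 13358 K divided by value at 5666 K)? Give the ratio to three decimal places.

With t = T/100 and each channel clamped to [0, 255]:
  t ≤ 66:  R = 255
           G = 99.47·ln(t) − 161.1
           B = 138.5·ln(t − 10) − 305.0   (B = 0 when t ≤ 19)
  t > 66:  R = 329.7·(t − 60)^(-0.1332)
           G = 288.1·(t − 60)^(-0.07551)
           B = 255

0.729

At 5666 K (t = 56.66):
  R = 255 by definition for t ≤ 66.
At 13358 K (t = 133.58):
  R = 329.7·(133.58 − 60)^(-0.1332) = 329.7·73.58^(-0.1332) = 329.7·0.56409 = 185.980.
Gain = 185.980 / 255.000 = 0.7293 → 0.729.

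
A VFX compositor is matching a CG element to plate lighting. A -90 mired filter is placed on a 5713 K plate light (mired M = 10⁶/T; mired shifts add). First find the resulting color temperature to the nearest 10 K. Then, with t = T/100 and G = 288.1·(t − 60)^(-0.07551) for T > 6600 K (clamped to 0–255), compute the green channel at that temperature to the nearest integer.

M_in = 10⁶/5713 = 175.04; M_out = 175.04 + (-90) = 85.04.
T_out = 10⁶/85.04 = 11759.3 K → 11760 K; t = 117.6.
G = 288.1·(117.6 − 60)^(-0.07551) = 288.1·57.6^(-0.07551) = 288.1·0.73633 = 212.136.
Rounded: 212.

212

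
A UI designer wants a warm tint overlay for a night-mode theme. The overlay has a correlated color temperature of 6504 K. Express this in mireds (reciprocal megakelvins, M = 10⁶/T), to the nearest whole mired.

M = 10⁶ / 6504 = 153.752 → 154 mireds.

154 mireds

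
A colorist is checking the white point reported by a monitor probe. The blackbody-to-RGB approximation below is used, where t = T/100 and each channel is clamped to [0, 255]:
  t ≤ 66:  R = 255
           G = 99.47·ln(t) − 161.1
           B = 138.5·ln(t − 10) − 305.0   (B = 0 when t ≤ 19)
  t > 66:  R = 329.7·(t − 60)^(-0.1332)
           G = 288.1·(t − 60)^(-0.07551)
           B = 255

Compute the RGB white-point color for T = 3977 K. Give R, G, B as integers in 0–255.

t = 3977/100 = 39.77; the t ≤ 66 branch applies.
R = 255 by definition for t ≤ 66.
G = 99.47·ln 39.77 − 161.1 = 99.47·3.6831 − 161.1 = 205.259.
B = 138.5·ln(39.77 − 10) − 305.0 = 138.5·ln 29.77 − 305.0 = 138.5·3.3935 − 305.0 = 165.000.
Rounded: (255, 205, 165).

R=255, G=205, B=165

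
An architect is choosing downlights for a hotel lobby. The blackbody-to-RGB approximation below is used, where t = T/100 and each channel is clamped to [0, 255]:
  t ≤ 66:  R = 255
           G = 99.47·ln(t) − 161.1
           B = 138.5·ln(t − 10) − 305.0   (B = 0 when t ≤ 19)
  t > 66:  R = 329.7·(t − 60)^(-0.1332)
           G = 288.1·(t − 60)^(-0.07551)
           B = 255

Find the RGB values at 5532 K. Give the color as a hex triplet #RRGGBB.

t = 5532/100 = 55.32; the t ≤ 66 branch applies.
R = 255 by definition for t ≤ 66.
G = 99.47·ln 55.32 − 161.1 = 99.47·4.0131 − 161.1 = 238.086.
B = 138.5·ln(55.32 − 10) − 305.0 = 138.5·ln 45.32 − 305.0 = 138.5·3.8137 − 305.0 = 223.204.
Rounded: (255, 238, 223).
In hex: #FFEEDF.

#FFEEDF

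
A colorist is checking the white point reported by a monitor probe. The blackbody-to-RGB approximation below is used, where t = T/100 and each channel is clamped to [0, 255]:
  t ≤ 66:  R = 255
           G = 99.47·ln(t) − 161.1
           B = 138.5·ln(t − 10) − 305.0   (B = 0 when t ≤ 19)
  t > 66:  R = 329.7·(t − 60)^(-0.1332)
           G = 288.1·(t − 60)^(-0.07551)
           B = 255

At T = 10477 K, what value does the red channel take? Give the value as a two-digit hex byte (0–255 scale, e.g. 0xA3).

t = 10477/100 = 104.77; the t > 66 branch applies.
R = 329.7·(104.77 − 60)^(-0.1332) = 329.7·44.77^(-0.1332) = 329.7·0.60268 = 198.704.
Rounded: 199; in hex, 0xC7.

0xC7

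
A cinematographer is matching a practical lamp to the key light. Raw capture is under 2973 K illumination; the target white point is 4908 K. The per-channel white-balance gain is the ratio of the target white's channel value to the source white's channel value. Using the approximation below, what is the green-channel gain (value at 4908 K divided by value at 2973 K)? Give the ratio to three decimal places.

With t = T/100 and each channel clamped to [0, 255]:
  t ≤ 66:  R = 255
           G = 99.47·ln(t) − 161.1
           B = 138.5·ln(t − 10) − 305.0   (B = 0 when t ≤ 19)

At 2973 K (t = 29.73):
  G = 99.47·ln 29.73 − 161.1 = 99.47·3.3922 − 161.1 = 176.318.
At 4908 K (t = 49.08):
  G = 99.47·ln 49.08 − 161.1 = 99.47·3.8935 − 161.1 = 226.182.
Gain = 226.182 / 176.318 = 1.2828 → 1.283.

1.283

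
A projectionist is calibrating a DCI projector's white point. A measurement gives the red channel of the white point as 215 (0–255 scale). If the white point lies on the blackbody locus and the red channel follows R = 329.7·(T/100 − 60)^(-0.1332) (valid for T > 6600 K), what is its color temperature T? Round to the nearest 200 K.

(t − 60)^(-0.1332) = 215/329.7 = 0.65211.
t − 60 = 0.65211^(1/-0.1332) = 0.65211^(-7.508) = 24.774, so t = 84.774.
T = 100·t = 8477 K → 8400 K to the nearest 200 K.

8400 K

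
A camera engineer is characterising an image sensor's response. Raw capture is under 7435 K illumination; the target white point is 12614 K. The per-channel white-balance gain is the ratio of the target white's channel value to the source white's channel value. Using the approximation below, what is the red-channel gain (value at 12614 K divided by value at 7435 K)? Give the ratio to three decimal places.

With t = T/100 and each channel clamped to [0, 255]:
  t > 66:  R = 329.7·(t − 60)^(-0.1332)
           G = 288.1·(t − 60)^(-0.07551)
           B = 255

0.816

At 7435 K (t = 74.35):
  R = 329.7·(74.35 − 60)^(-0.1332) = 329.7·14.35^(-0.1332) = 329.7·0.70131 = 231.220.
At 12614 K (t = 126.14):
  R = 329.7·(126.14 − 60)^(-0.1332) = 329.7·66.14^(-0.1332) = 329.7·0.57216 = 188.640.
Gain = 188.640 / 231.220 = 0.8158 → 0.816.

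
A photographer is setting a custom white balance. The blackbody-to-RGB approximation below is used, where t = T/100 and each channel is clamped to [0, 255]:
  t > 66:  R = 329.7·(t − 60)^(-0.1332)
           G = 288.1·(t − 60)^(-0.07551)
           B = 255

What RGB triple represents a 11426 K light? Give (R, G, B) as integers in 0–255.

t = 11426/100 = 114.26; the t > 66 branch applies.
R = 329.7·(114.26 − 60)^(-0.1332) = 329.7·54.26^(-0.1332) = 329.7·0.58745 = 193.681.
G = 288.1·(114.26 − 60)^(-0.07551) = 288.1·54.26^(-0.07551) = 288.1·0.73966 = 213.095.
B = 255 by definition for t > 66.
Rounded: (194, 213, 255).

(194, 213, 255)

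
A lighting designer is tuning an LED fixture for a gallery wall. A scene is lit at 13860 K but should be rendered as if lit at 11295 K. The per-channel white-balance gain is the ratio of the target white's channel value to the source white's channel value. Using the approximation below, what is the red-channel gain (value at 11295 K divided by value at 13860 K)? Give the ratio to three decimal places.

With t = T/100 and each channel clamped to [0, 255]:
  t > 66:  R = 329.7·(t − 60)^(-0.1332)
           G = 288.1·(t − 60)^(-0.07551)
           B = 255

1.054

At 13860 K (t = 138.6):
  R = 329.7·(138.6 − 60)^(-0.1332) = 329.7·78.6^(-0.1332) = 329.7·0.55915 = 184.352.
At 11295 K (t = 112.95):
  R = 329.7·(112.95 − 60)^(-0.1332) = 329.7·52.95^(-0.1332) = 329.7·0.58936 = 194.312.
Gain = 194.312 / 184.352 = 1.0540 → 1.054.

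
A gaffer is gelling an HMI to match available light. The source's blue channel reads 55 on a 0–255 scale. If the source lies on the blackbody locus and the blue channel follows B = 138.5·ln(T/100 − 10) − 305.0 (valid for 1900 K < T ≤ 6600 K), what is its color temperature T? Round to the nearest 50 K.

2350 K

ln(t − 10) = (55 + 305.0) / 138.5 = 2.5993.
t − 10 = e^2.5993 = 13.454, so t = 23.454.
T = 100·t = 2345 K → 2350 K to the nearest 50 K.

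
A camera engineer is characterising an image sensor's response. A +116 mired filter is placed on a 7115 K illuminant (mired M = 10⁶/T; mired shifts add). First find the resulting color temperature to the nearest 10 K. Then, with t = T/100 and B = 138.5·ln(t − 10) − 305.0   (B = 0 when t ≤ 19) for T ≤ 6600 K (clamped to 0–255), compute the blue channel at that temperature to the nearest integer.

M_in = 10⁶/7115 = 140.55; M_out = 140.55 + (+116) = 256.55.
T_out = 10⁶/256.55 = 3897.9 K → 3900 K; t = 39.
B = 138.5·ln(39 − 10) − 305.0 = 138.5·ln 29 − 305.0 = 138.5·3.3673 − 305.0 = 161.370.
Rounded: 161.

161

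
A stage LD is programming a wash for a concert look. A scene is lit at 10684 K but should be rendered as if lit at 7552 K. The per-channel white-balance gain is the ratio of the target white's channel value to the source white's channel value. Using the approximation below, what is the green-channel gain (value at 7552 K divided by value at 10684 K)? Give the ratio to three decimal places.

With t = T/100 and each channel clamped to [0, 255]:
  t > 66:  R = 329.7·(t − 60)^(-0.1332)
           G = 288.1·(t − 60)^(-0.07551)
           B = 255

At 10684 K (t = 106.84):
  G = 288.1·(106.84 − 60)^(-0.07551) = 288.1·46.84^(-0.07551) = 288.1·0.74791 = 215.474.
At 7552 K (t = 75.52):
  G = 288.1·(75.52 − 60)^(-0.07551) = 288.1·15.52^(-0.07551) = 288.1·0.81297 = 234.217.
Gain = 234.217 / 215.474 = 1.0870 → 1.087.

1.087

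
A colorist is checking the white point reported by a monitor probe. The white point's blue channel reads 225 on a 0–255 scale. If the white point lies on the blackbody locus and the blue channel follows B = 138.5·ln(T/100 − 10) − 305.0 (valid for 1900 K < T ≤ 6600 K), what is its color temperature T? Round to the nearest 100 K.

5600 K

ln(t − 10) = (225 + 305.0) / 138.5 = 3.8267.
t − 10 = e^3.8267 = 45.911, so t = 55.911.
T = 100·t = 5591 K → 5600 K to the nearest 100 K.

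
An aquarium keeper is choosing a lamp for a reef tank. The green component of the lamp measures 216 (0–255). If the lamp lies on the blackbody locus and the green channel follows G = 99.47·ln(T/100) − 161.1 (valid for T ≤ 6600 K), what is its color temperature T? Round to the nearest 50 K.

ln t = (216 + 161.1) / 99.47 = 3.7911.
t = e^3.7911 = 44.305.
T = 100·t = 4430 K → 4450 K to the nearest 50 K.

4450 K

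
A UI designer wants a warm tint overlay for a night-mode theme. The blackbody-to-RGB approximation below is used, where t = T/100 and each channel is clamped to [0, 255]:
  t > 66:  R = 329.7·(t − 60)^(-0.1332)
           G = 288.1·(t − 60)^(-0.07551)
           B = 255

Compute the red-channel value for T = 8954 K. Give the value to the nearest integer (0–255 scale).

t = 8954/100 = 89.54; the t > 66 branch applies.
R = 329.7·(89.54 − 60)^(-0.1332) = 329.7·29.54^(-0.1332) = 329.7·0.63700 = 210.020.
Rounded: 210.

210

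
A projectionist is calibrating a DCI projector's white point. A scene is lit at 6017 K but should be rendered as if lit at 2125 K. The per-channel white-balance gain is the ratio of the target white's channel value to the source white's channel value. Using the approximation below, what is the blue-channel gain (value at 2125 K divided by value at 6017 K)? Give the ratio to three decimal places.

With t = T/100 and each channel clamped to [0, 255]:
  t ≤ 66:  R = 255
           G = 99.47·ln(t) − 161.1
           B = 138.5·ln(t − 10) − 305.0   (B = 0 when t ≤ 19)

0.127

At 6017 K (t = 60.17):
  B = 138.5·ln(60.17 − 10) − 305.0 = 138.5·ln 50.17 − 305.0 = 138.5·3.9154 − 305.0 = 237.285.
At 2125 K (t = 21.25):
  B = 138.5·ln(21.25 − 10) − 305.0 = 138.5·ln 11.25 − 305.0 = 138.5·2.4204 − 305.0 = 30.221.
Gain = 30.221 / 237.285 = 0.1274 → 0.127.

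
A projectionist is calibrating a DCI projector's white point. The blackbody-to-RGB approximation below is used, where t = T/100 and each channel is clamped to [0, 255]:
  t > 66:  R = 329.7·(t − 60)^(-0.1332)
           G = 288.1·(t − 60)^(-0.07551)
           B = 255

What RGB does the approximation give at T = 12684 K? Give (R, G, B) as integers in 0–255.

(188, 210, 255)

t = 12684/100 = 126.84; the t > 66 branch applies.
R = 329.7·(126.84 − 60)^(-0.1332) = 329.7·66.84^(-0.1332) = 329.7·0.57135 = 188.375.
G = 288.1·(126.84 − 60)^(-0.07551) = 288.1·66.84^(-0.07551) = 288.1·0.72810 = 209.766.
B = 255 by definition for t > 66.
Rounded: (188, 210, 255).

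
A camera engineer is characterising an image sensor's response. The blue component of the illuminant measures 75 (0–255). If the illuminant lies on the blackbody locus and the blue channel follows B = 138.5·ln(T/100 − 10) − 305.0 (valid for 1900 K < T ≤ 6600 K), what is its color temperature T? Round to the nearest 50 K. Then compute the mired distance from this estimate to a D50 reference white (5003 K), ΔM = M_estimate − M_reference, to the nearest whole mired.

+192 mireds

ln(t − 10) = (75 + 305.0) / 138.5 = 2.7437.
t − 10 = e^2.7437 = 15.544, so t = 25.544.
T = 100·t = 2554 K → 2550 K to the nearest 50 K.
M_estimate = 10⁶/2550 = 392.16; M_reference = 10⁶/5003 = 199.88.
ΔM = 392.16 − 199.88 = 192.28 → +192 mireds.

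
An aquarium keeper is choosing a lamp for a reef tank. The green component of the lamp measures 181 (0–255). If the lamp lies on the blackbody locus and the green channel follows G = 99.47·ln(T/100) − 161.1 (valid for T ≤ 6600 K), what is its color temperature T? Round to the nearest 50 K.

ln t = (181 + 161.1) / 99.47 = 3.4392.
t = e^3.4392 = 31.163.
T = 100·t = 3116 K → 3100 K to the nearest 50 K.

3100 K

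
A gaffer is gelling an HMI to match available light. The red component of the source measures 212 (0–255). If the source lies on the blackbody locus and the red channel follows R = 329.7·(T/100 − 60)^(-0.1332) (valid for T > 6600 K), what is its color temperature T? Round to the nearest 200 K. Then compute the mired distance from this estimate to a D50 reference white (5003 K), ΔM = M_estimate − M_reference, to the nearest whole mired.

(t − 60)^(-0.1332) = 212/329.7 = 0.64301.
t − 60 = 0.64301^(1/-0.1332) = 0.64301^(-7.508) = 27.530, so t = 87.530.
T = 100·t = 8753 K → 8800 K to the nearest 200 K.
M_estimate = 10⁶/8800 = 113.64; M_reference = 10⁶/5003 = 199.88.
ΔM = 113.64 − 199.88 = -86.24 → -86 mireds.

-86 mireds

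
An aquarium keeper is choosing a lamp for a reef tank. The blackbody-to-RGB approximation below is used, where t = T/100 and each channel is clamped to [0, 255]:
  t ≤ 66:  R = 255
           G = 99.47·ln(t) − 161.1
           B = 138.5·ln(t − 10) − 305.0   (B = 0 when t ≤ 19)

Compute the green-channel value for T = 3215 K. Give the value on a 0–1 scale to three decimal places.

0.722

t = 3215/100 = 32.15; the t ≤ 66 branch applies.
G = 99.47·ln 32.15 − 161.1 = 99.47·3.4704 − 161.1 = 184.102.
On a 0–1 scale: 184.102/255 = 0.7220 → 0.722.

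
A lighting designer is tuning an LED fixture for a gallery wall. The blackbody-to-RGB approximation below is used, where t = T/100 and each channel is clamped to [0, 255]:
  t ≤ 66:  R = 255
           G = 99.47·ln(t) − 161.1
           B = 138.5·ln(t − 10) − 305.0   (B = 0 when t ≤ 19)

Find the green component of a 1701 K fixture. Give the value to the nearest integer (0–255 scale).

121

t = 1701/100 = 17.01; the t ≤ 66 branch applies.
G = 99.47·ln 17.01 − 161.1 = 99.47·2.8338 − 161.1 = 120.778.
Rounded: 121.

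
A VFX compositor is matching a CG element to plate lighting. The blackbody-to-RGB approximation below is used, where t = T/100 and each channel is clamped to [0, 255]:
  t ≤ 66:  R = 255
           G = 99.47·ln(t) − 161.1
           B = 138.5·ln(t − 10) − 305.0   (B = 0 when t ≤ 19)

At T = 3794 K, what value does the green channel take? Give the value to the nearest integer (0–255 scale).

t = 3794/100 = 37.94; the t ≤ 66 branch applies.
G = 99.47·ln 37.94 − 161.1 = 99.47·3.6360 − 161.1 = 200.574.
Rounded: 201.

201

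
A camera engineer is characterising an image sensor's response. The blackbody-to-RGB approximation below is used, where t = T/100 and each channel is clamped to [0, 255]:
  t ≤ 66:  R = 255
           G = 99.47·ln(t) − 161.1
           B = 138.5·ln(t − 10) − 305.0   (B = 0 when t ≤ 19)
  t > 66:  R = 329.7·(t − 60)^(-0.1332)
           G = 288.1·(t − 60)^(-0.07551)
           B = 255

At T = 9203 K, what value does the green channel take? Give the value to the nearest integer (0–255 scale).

222

t = 9203/100 = 92.03; the t > 66 branch applies.
G = 288.1·(92.03 − 60)^(-0.07551) = 288.1·32.03^(-0.07551) = 288.1·0.76969 = 221.747.
Rounded: 222.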